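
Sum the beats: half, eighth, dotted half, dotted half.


Working:
Beat values:
  half = 2 beats
  eighth = 0.5 beats
  dotted half = 3 beats
  dotted half = 3 beats
Sum = 2 + 0.5 + 3 + 3
= 8.5 beats


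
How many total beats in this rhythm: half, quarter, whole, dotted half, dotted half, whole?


Let's work it out.
Beat values:
  half = 2 beats
  quarter = 1 beat
  whole = 4 beats
  dotted half = 3 beats
  dotted half = 3 beats
  whole = 4 beats
Sum = 2 + 1 + 4 + 3 + 3 + 4
= 17 beats


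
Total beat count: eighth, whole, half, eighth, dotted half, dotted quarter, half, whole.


Beat values:
  eighth = 0.5 beats
  whole = 4 beats
  half = 2 beats
  eighth = 0.5 beats
  dotted half = 3 beats
  dotted quarter = 1.5 beats
  half = 2 beats
  whole = 4 beats
Sum = 0.5 + 4 + 2 + 0.5 + 3 + 1.5 + 2 + 4
= 17.5 beats


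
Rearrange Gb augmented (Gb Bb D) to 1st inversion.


Root position: Gb Bb D
1st inversion: move root up an octave
Bass note: Bb
Notes (bottom to top) = Bb D Gb


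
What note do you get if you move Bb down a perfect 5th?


perfect 5th: 5 letter names, 7 semitones
Letter: B - 4 → E
Pitch: Bb - 7 semitones, spelled as an E → Eb
= Eb


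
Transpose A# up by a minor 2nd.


Reasoning:
minor 2nd: 2 letter names, 1 semitones
Letter: A + 1 → B
Pitch: A# + 1 semitones, spelled as a B → B
= B


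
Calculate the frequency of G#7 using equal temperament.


f = 440 × 2^(n/12) where n = semitones from A4
G#7: 35 semitones from A4
f = 440 × 2^(35/12)
f = 3322.44 Hz


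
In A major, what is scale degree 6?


Solution.
Major scale pattern: W-W-H-W-W-W-H (2-2-1-2-2-2-1 semitones)
Starting from A:
  A + 2 semitones → B
  B + 2 semitones → C#
  C# + 1 semitone → D
  D + 2 semitones → E
  E + 2 semitones → F#
  F# + 2 semitones → G#
  G# + 1 semitone → A
Scale: A B C# D E F# G#
Degree 6 = F#


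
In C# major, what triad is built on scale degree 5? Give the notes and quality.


C# major scale: C# D# E# F# G# A# B#
Diatonic triad on degree 5 stacks scale notes 5, 7, 2: G# B# D#
G#→B# = 4 semitones; G#→D# = 7 semitones → major triad
= G# B# D# (major)


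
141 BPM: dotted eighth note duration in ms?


Step by step:
One quarter-note beat = 60000 / BPM = 60000 / 141 ms
Dotted eighth note = 3/4 × quarter note
Duration = 3/4 × 60000 / 141 = 45000 / 141
= 319.1 ms


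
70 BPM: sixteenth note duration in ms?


One quarter-note beat = 60000 / BPM = 60000 / 70 ms
Sixteenth note = 1/4 × quarter note
Duration = 1/4 × 60000 / 70 = 15000 / 70
= 214.3 ms


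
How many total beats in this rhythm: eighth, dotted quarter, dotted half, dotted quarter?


Solution.
Beat values:
  eighth = 0.5 beats
  dotted quarter = 1.5 beats
  dotted half = 3 beats
  dotted quarter = 1.5 beats
Sum = 0.5 + 1.5 + 3 + 1.5
= 6.5 beats


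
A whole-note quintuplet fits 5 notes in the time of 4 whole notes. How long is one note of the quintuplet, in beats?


Step by step:
Quintuplet: 5 notes occupy the space of 4 whole notes
Space = 4 × 4 = 16 beats
Each quintuplet note = 16 / 5 = 16/5 beats
= 16/5 beats


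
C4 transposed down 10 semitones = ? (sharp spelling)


Solution.
C4: chromatic position 0 in octave 4 → absolute = 4×12 + 0 = 48
Transpose down 10: 48 - 10 = 38
38 = 3×12 + 2 → D in octave 3
Result = D3


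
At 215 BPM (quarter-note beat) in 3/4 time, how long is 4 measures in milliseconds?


Quarter-note beat duration = 60000 / 215 ms
Beats per measure (3/4) = 3
One measure = 3 × 60000 / 215 = 180000 / 215 ms
4 measures = 4 × 180000 / 215 = 720000 / 215
= 3348.8 ms


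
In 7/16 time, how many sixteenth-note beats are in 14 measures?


Let's work it out.
Time signature 7/16: the bottom number 16 means the sixteenth note gets one count
The top number 7 means 7 sixteenth-note beats per measure
Total = 7 × 14 measures
= 98 sixteenth-note beats


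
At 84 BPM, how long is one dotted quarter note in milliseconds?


Working:
One quarter-note beat = 60000 / BPM = 60000 / 84 ms
Dotted quarter note = 3/2 × quarter note
Duration = 3/2 × 60000 / 84 = 90000 / 84
= 1071.4 ms


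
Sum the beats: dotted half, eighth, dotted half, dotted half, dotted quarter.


Working:
Beat values:
  dotted half = 3 beats
  eighth = 0.5 beats
  dotted half = 3 beats
  dotted half = 3 beats
  dotted quarter = 1.5 beats
Sum = 3 + 0.5 + 3 + 3 + 1.5
= 11 beats


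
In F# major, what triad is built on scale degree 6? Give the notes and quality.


F# major scale: F# G# A# B C# D# E#
Diatonic triad on degree 6 stacks scale notes 6, 1, 3: D# F# A#
D#→F# = 3 semitones; D#→A# = 7 semitones → minor triad
= D# F# A# (minor)


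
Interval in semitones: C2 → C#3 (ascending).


Working:
Absolute semitone position = octave×12 + chromatic position
C2: 2×12 + 0 = 24
C#3: 3×12 + 1 = 37
Difference = 37 - 24 = 13
= 13 semitones


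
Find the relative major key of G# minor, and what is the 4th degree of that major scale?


Step by step:
The relative major shares the key signature and is a minor 3rd above the minor tonic
A minor 3rd above G# is B
→ relative major of G# minor is B major
B major scale: B C# D# E F# G# A#
= B major; 4th degree = E


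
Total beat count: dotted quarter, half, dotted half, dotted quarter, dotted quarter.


Reasoning:
Beat values:
  dotted quarter = 1.5 beats
  half = 2 beats
  dotted half = 3 beats
  dotted quarter = 1.5 beats
  dotted quarter = 1.5 beats
Sum = 1.5 + 2 + 3 + 1.5 + 1.5
= 9.5 beats


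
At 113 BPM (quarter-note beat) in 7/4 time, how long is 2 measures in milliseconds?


Quarter-note beat duration = 60000 / 113 ms
Beats per measure (7/4) = 7
One measure = 7 × 60000 / 113 = 420000 / 113 ms
2 measures = 2 × 420000 / 113 = 840000 / 113
= 7433.6 ms


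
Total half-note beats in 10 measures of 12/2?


Reasoning:
Time signature 12/2: the bottom number 2 means the half note gets one count
The top number 12 means 12 half-note beats per measure
Total = 12 × 10 measures
= 120 half-note beats


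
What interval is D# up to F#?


Letter names: D → F spans 3 letter names → a 3rd
Semitones: D# → F# = 3 half-steps
A 3rd of 3 semitones is a minor 3rd
= minor 3rd


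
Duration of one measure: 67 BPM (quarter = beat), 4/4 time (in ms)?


Solution.
Quarter-note beat duration = 60000 / 67 ms
Beats per measure (4/4) = 4
One measure = 4 × 60000 / 67 = 240000 / 67 ms
= 3582.1 ms


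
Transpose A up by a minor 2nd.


Step by step:
minor 2nd: 2 letter names, 1 semitones
Letter: A + 1 → B
Pitch: A + 1 semitones, spelled as a B → Bb
= Bb


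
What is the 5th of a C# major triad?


Let's work it out.
Major triad = root + major 3rd (4 semitones) + perfect 5th (7 semitones)
A triad on C# stacks thirds, so the chord tones use letter names C-E-G
Root: C#
Major 3rd above C#: E#
Perfect 5th above C#: G#
The 5th = G#


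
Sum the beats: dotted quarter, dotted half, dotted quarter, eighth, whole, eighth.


Beat values:
  dotted quarter = 1.5 beats
  dotted half = 3 beats
  dotted quarter = 1.5 beats
  eighth = 0.5 beats
  whole = 4 beats
  eighth = 0.5 beats
Sum = 1.5 + 3 + 1.5 + 0.5 + 4 + 0.5
= 11 beats


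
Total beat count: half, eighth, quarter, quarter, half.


Step by step:
Beat values:
  half = 2 beats
  eighth = 0.5 beats
  quarter = 1 beat
  quarter = 1 beat
  half = 2 beats
Sum = 2 + 0.5 + 1 + 1 + 2
= 6.5 beats


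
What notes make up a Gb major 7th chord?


Reasoning:
Major 7th chord = root + major 3rd + perfect 5th + major 7th
Seventh chords stack in thirds, so the letter names are G-B-D-F
Root: Gb
Major 3rd above Gb: Bb
Perfect 5th above Gb: Db
Major 7th above Gb: F
Chord = Gb Bb Db F


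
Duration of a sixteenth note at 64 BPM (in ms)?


Let's work it out.
One quarter-note beat = 60000 / BPM = 60000 / 64 ms
Sixteenth note = 1/4 × quarter note
Duration = 1/4 × 60000 / 64 = 15000 / 64
= 234.4 ms


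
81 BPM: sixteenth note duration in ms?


Working:
One quarter-note beat = 60000 / BPM = 60000 / 81 ms
Sixteenth note = 1/4 × quarter note
Duration = 1/4 × 60000 / 81 = 15000 / 81
= 185.2 ms


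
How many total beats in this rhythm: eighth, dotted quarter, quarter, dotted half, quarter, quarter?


Working:
Beat values:
  eighth = 0.5 beats
  dotted quarter = 1.5 beats
  quarter = 1 beat
  dotted half = 3 beats
  quarter = 1 beat
  quarter = 1 beat
Sum = 0.5 + 1.5 + 1 + 3 + 1 + 1
= 8 beats


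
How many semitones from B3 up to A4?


Let's work it out.
Absolute semitone position = octave×12 + chromatic position
B3: 3×12 + 11 = 47
A4: 4×12 + 9 = 57
Difference = 57 - 47 = 10
= 10 semitones


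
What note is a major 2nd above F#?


A 2nd spans 2 letter names, so from F we land on G
A major 2nd = 2 semitones above F#
Spell G at that pitch: G#
= G#


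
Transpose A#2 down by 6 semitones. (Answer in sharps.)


A#2: chromatic position 10 in octave 2 → absolute = 2×12 + 10 = 34
Transpose down 6: 34 - 6 = 28
28 = 2×12 + 4 → E in octave 2
Result = E2


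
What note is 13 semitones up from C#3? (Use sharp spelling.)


Reasoning:
C#3: chromatic position 1 in octave 3 → absolute = 3×12 + 1 = 37
Transpose up 13: 37 + 13 = 50
50 = 4×12 + 2 → D in octave 4
Result = D4


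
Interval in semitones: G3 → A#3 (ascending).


Let's work it out.
Absolute semitone position = octave×12 + chromatic position
G3: 3×12 + 7 = 43
A#3: 3×12 + 10 = 46
Difference = 46 - 43 = 3
= 3 semitones


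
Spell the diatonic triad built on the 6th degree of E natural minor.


Working:
E natural minor scale: E F# G A B C D
Diatonic triad on degree 6 stacks scale notes 6, 1, 3: C E G
C→E = 4 semitones; C→G = 7 semitones → major triad
= C E G (major)


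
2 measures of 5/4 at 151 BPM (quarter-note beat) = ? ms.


Working:
Quarter-note beat duration = 60000 / 151 ms
Beats per measure (5/4) = 5
One measure = 5 × 60000 / 151 = 300000 / 151 ms
2 measures = 2 × 300000 / 151 = 600000 / 151
= 3973.5 ms


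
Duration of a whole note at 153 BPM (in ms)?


One quarter-note beat = 60000 / BPM = 60000 / 153 ms
Whole note = 4 × quarter note
Duration = 4 × 60000 / 153 = 240000 / 153
= 1568.6 ms


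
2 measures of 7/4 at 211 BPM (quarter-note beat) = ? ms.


Quarter-note beat duration = 60000 / 211 ms
Beats per measure (7/4) = 7
One measure = 7 × 60000 / 211 = 420000 / 211 ms
2 measures = 2 × 420000 / 211 = 840000 / 211
= 3981.0 ms


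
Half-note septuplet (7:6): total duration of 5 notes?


Working:
Septuplet: 7 notes occupy the space of 6 half notes
Space = 6 × 2 = 12 beats
Each septuplet note = 12 / 7 = 12/7 beats
5 notes = 5 × 12/7 = 60/7
= 60/7 beats


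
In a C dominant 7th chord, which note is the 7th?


Step by step:
Dominant 7th chord = root + major 3rd + perfect 5th + minor 7th
Seventh chords stack in thirds, so the letter names are C-E-G-B
Root: C
Major 3rd above C: E
Perfect 5th above C: G
Minor 7th above C: Bb
The 7th = Bb


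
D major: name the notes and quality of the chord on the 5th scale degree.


Reasoning:
D major scale: D E F# G A B C#
Diatonic triad on degree 5 stacks scale notes 5, 7, 2: A C# E
A→C# = 4 semitones; A→E = 7 semitones → major triad
= A C# E (major)


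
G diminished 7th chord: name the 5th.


Working:
Diminished 7th chord = root + minor 3rd + diminished 5th + diminished 7th
Seventh chords stack in thirds, so the letter names are G-B-D-F
Root: G
Minor 3rd above G: Bb
Diminished 5th above G: Db
Diminished 7th above G: Fb
The 5th = Db


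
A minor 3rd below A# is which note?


Solution.
A 3rd spans 3 letter names, so from A we land on F
A minor 3rd = 3 semitones below A#
Spell F at that pitch: F##
= F##


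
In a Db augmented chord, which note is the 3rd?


Augmented triad = root + major 3rd (4 semitones) + augmented 5th (8 semitones)
A triad on Db stacks thirds, so the chord tones use letter names D-F-A
Root: Db
Major 3rd above Db: F
Augmented 5th above Db: A
The 3rd = F


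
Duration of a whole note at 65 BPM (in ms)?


Solution.
One quarter-note beat = 60000 / BPM = 60000 / 65 ms
Whole note = 4 × quarter note
Duration = 4 × 60000 / 65 = 240000 / 65
= 3692.3 ms


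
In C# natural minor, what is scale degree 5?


Step by step:
Natural minor scale pattern: W-H-W-W-H-W-W (2-1-2-2-1-2-2 semitones)
Starting from C#:
  C# + 2 semitones → D#
  D# + 1 semitone → E
  E + 2 semitones → F#
  F# + 2 semitones → G#
  G# + 1 semitone → A
  A + 2 semitones → B
  B + 2 semitones → C#
Scale: C# D# E F# G# A B
Degree 5 = G#


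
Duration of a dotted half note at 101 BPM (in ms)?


Reasoning:
One quarter-note beat = 60000 / BPM = 60000 / 101 ms
Dotted half note = 3 × quarter note
Duration = 3 × 60000 / 101 = 180000 / 101
= 1782.2 ms


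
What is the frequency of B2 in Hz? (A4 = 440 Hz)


Solution.
f = 440 × 2^(n/12) where n = semitones from A4
B2: -22 semitones from A4
f = 440 × 2^(-22/12)
f = 123.47 Hz


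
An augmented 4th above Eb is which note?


A 4th spans 4 letter names, so from E we land on A
An augmented 4th = 6 semitones above Eb
Spell A at that pitch: A
= A


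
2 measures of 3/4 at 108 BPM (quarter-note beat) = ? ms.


Working:
Quarter-note beat duration = 60000 / 108 ms
Beats per measure (3/4) = 3
One measure = 3 × 60000 / 108 = 180000 / 108 ms
2 measures = 2 × 180000 / 108 = 360000 / 108
= 3333.3 ms


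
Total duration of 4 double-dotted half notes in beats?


Working:
Base half note = 2 beats
Dot 1 adds half the previous value: +1
Dot 2 adds half the previous value: +1/2
One double-dotted half = 2 + 1 + 1/2 = 7/2
4 of them = 4 × 7/2 = 14
= 14 beats


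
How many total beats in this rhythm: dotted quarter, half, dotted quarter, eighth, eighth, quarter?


Let's work it out.
Beat values:
  dotted quarter = 1.5 beats
  half = 2 beats
  dotted quarter = 1.5 beats
  eighth = 0.5 beats
  eighth = 0.5 beats
  quarter = 1 beat
Sum = 1.5 + 2 + 1.5 + 0.5 + 0.5 + 1
= 7 beats


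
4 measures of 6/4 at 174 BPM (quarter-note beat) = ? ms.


Quarter-note beat duration = 60000 / 174 ms
Beats per measure (6/4) = 6
One measure = 6 × 60000 / 174 = 360000 / 174 ms
4 measures = 4 × 360000 / 174 = 1440000 / 174
= 8275.9 ms


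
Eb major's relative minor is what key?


Working:
The relative minor shares the major's key signature and starts on its 6th degree
6th degree = a major 6th above the tonic; a major 6th above Eb is C
→ relative minor of Eb major is C minor
= C minor


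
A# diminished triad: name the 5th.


Reasoning:
Diminished triad = root + minor 3rd (3 semitones) + diminished 5th (6 semitones)
A triad on A# stacks thirds, so the chord tones use letter names A-C-E
Root: A#
Minor 3rd above A#: C#
Diminished 5th above A#: E
The 5th = E


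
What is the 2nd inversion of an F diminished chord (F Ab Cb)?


Step by step:
Root position: F Ab Cb
2nd inversion: move root and 3rd up an octave
Bass note: Cb
Notes (bottom to top) = Cb F Ab


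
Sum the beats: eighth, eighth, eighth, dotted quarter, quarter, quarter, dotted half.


Reasoning:
Beat values:
  eighth = 0.5 beats
  eighth = 0.5 beats
  eighth = 0.5 beats
  dotted quarter = 1.5 beats
  quarter = 1 beat
  quarter = 1 beat
  dotted half = 3 beats
Sum = 0.5 + 0.5 + 0.5 + 1.5 + 1 + 1 + 3
= 8 beats


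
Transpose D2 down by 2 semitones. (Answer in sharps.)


Let's work it out.
D2: chromatic position 2 in octave 2 → absolute = 2×12 + 2 = 26
Transpose down 2: 26 - 2 = 24
24 = 2×12 + 0 → C in octave 2
Result = C2


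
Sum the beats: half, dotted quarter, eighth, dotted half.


Reasoning:
Beat values:
  half = 2 beats
  dotted quarter = 1.5 beats
  eighth = 0.5 beats
  dotted half = 3 beats
Sum = 2 + 1.5 + 0.5 + 3
= 7 beats


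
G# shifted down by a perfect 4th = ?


Reasoning:
perfect 4th: 4 letter names, 5 semitones
Letter: G - 3 → D
Pitch: G# - 5 semitones, spelled as a D → D#
= D#


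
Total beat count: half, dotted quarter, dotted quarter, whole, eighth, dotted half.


Reasoning:
Beat values:
  half = 2 beats
  dotted quarter = 1.5 beats
  dotted quarter = 1.5 beats
  whole = 4 beats
  eighth = 0.5 beats
  dotted half = 3 beats
Sum = 2 + 1.5 + 1.5 + 4 + 0.5 + 3
= 12.5 beats


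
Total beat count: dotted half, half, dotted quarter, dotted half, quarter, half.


Solution.
Beat values:
  dotted half = 3 beats
  half = 2 beats
  dotted quarter = 1.5 beats
  dotted half = 3 beats
  quarter = 1 beat
  half = 2 beats
Sum = 3 + 2 + 1.5 + 3 + 1 + 2
= 12.5 beats


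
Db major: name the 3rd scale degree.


Major scale pattern: W-W-H-W-W-W-H (2-2-1-2-2-2-1 semitones)
Starting from Db:
  Db + 2 semitones → Eb
  Eb + 2 semitones → F
  F + 1 semitone → Gb
  Gb + 2 semitones → Ab
  Ab + 2 semitones → Bb
  Bb + 2 semitones → C
  C + 1 semitone → Db
Scale: Db Eb F Gb Ab Bb C
Degree 3 = F


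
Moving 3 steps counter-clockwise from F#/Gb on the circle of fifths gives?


Working:
Each counter-clockwise step moves down a perfect 5th (= up a perfect 4th)
From F#/Gb: F#/Gb → B → E → A
= A


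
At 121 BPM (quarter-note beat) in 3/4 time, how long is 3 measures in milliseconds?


Let's work it out.
Quarter-note beat duration = 60000 / 121 ms
Beats per measure (3/4) = 3
One measure = 3 × 60000 / 121 = 180000 / 121 ms
3 measures = 3 × 180000 / 121 = 540000 / 121
= 4462.8 ms


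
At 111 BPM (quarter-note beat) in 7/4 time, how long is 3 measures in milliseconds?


Solution.
Quarter-note beat duration = 60000 / 111 ms
Beats per measure (7/4) = 7
One measure = 7 × 60000 / 111 = 420000 / 111 ms
3 measures = 3 × 420000 / 111 = 1260000 / 111
= 11351.4 ms


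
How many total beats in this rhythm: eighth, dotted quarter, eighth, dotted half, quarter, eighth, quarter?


Step by step:
Beat values:
  eighth = 0.5 beats
  dotted quarter = 1.5 beats
  eighth = 0.5 beats
  dotted half = 3 beats
  quarter = 1 beat
  eighth = 0.5 beats
  quarter = 1 beat
Sum = 0.5 + 1.5 + 0.5 + 3 + 1 + 0.5 + 1
= 8 beats


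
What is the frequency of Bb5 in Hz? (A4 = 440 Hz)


f = 440 × 2^(n/12) where n = semitones from A4
Bb5: 13 semitones from A4
f = 440 × 2^(13/12)
f = 932.33 Hz


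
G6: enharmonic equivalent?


Solution.
Enharmonic notes sound the same pitch but are spelled with different letter names
G and F## name the same pitch class
= F##6


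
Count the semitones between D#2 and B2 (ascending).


Reasoning:
Absolute semitone position = octave×12 + chromatic position
D#2: 2×12 + 3 = 27
B2: 2×12 + 11 = 35
Difference = 35 - 27 = 8
= 8 semitones


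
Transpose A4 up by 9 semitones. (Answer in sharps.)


Working:
A4: chromatic position 9 in octave 4 → absolute = 4×12 + 9 = 57
Transpose up 9: 57 + 9 = 66
66 = 5×12 + 6 → F# in octave 5
Result = F#5


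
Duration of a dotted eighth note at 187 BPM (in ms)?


One quarter-note beat = 60000 / BPM = 60000 / 187 ms
Dotted eighth note = 3/4 × quarter note
Duration = 3/4 × 60000 / 187 = 45000 / 187
= 240.6 ms


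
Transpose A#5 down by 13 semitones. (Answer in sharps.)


Let's work it out.
A#5: chromatic position 10 in octave 5 → absolute = 5×12 + 10 = 70
Transpose down 13: 70 - 13 = 57
57 = 4×12 + 9 → A in octave 4
Result = A4


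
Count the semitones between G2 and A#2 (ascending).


Step by step:
Absolute semitone position = octave×12 + chromatic position
G2: 2×12 + 7 = 31
A#2: 2×12 + 10 = 34
Difference = 34 - 31 = 3
= 3 semitones


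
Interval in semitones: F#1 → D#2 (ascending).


Absolute semitone position = octave×12 + chromatic position
F#1: 1×12 + 6 = 18
D#2: 2×12 + 3 = 27
Difference = 27 - 18 = 9
= 9 semitones


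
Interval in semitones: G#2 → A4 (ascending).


Working:
Absolute semitone position = octave×12 + chromatic position
G#2: 2×12 + 8 = 32
A4: 4×12 + 9 = 57
Difference = 57 - 32 = 25
= 25 semitones


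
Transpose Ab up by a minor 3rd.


Working:
minor 3rd: 3 letter names, 3 semitones
Letter: A + 2 → C
Pitch: Ab + 3 semitones, spelled as a C → Cb
= Cb


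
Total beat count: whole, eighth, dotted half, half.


Let's work it out.
Beat values:
  whole = 4 beats
  eighth = 0.5 beats
  dotted half = 3 beats
  half = 2 beats
Sum = 4 + 0.5 + 3 + 2
= 9.5 beats


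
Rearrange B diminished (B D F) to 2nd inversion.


Root position: B D F
2nd inversion: move root and 3rd up an octave
Bass note: F
Notes (bottom to top) = F B D


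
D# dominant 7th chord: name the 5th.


Step by step:
Dominant 7th chord = root + major 3rd + perfect 5th + minor 7th
Seventh chords stack in thirds, so the letter names are D-F-A-C
Root: D#
Major 3rd above D#: F##
Perfect 5th above D#: A#
Minor 7th above D#: C#
The 5th = A#


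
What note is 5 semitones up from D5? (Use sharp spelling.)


Reasoning:
D5: chromatic position 2 in octave 5 → absolute = 5×12 + 2 = 62
Transpose up 5: 62 + 5 = 67
67 = 5×12 + 7 → G in octave 5
Result = G5


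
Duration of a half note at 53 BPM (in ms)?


Step by step:
One quarter-note beat = 60000 / BPM = 60000 / 53 ms
Half note = 2 × quarter note
Duration = 2 × 60000 / 53 = 120000 / 53
= 2264.2 ms


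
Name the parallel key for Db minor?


Let's work it out.
Parallel keys share the same tonic but differ in mode
Db minor → parallel is Db major
= Db major


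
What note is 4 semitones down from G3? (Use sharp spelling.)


Solution.
G3: chromatic position 7 in octave 3 → absolute = 3×12 + 7 = 43
Transpose down 4: 43 - 4 = 39
39 = 3×12 + 3 → D# in octave 3
Result = D#3


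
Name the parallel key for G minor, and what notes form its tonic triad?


Parallel keys share the same tonic but differ in mode
G minor → parallel is G major
Tonic triad of G major = G B D
= G major; triad = G B D


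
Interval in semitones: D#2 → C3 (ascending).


Absolute semitone position = octave×12 + chromatic position
D#2: 2×12 + 3 = 27
C3: 3×12 + 0 = 36
Difference = 36 - 27 = 9
= 9 semitones


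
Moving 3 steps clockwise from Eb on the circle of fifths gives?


Solution.
Each clockwise step on the circle of fifths moves up a perfect 5th
From Eb: Eb → Bb → F → C
= C


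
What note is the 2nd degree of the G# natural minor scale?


Step by step:
Natural minor scale pattern: W-H-W-W-H-W-W (2-1-2-2-1-2-2 semitones)
Starting from G#:
  G# + 2 semitones → A#
  A# + 1 semitone → B
  B + 2 semitones → C#
  C# + 2 semitones → D#
  D# + 1 semitone → E
  E + 2 semitones → F#
  F# + 2 semitones → G#
Scale: G# A# B C# D# E F#
Degree 2 = A#


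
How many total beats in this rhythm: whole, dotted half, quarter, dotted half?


Reasoning:
Beat values:
  whole = 4 beats
  dotted half = 3 beats
  quarter = 1 beat
  dotted half = 3 beats
Sum = 4 + 3 + 1 + 3
= 11 beats


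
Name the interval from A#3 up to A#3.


Working:
Letter names: A → A spans 1 letter name → a unison
Semitones: A#3 → A#3 = 0 half-steps
A unison of 0 semitones is a perfect unison
= perfect unison


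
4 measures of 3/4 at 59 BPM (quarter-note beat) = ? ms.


Working:
Quarter-note beat duration = 60000 / 59 ms
Beats per measure (3/4) = 3
One measure = 3 × 60000 / 59 = 180000 / 59 ms
4 measures = 4 × 180000 / 59 = 720000 / 59
= 12203.4 ms


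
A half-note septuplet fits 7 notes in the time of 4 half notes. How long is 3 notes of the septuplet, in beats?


Septuplet: 7 notes occupy the space of 4 half notes
Space = 4 × 2 = 8 beats
Each septuplet note = 8 / 7 = 8/7 beats
3 notes = 3 × 8/7 = 24/7
= 24/7 beats


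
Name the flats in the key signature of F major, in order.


Flat major keys: C(0), F(1), Bb(2), Eb(3), Ab(4), Db(5), Gb(6), Cb(7)
F major has 1 flat
Order of flats: Bb Eb Ab Db Gb Cb Fb → first 1: Bb
= Bb


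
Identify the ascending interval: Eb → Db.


Solution.
Letter names: E → D spans 7 letter names → a 7th
Semitones: Eb → Db = 10 half-steps
A 7th of 10 semitones is a minor 7th
= minor 7th


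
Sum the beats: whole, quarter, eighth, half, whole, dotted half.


Working:
Beat values:
  whole = 4 beats
  quarter = 1 beat
  eighth = 0.5 beats
  half = 2 beats
  whole = 4 beats
  dotted half = 3 beats
Sum = 4 + 1 + 0.5 + 2 + 4 + 3
= 14.5 beats


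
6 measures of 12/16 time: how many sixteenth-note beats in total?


Let's work it out.
Time signature 12/16: the bottom number 16 means the sixteenth note gets one count
The top number 12 means 12 sixteenth-note beats per measure
Total = 12 × 6 measures
= 72 sixteenth-note beats


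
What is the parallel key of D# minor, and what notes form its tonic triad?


Let's work it out.
Parallel keys share the same tonic but differ in mode
D# minor → parallel is D# major
Tonic triad of D# major = D# F## A#
= D# major; triad = D# F## A#


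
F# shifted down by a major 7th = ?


Working:
major 7th: 7 letter names, 11 semitones
Letter: F - 6 → G
Pitch: F# - 11 semitones, spelled as a G → G
= G


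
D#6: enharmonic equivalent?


Let's work it out.
Enharmonic notes sound the same pitch but are spelled with different letter names
D# and Eb name the same pitch class
= Eb6


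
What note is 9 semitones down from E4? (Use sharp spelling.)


E4: chromatic position 4 in octave 4 → absolute = 4×12 + 4 = 52
Transpose down 9: 52 - 9 = 43
43 = 3×12 + 7 → G in octave 3
Result = G3


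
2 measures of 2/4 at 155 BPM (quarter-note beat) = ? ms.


Quarter-note beat duration = 60000 / 155 ms
Beats per measure (2/4) = 2
One measure = 2 × 60000 / 155 = 120000 / 155 ms
2 measures = 2 × 120000 / 155 = 240000 / 155
= 1548.4 ms


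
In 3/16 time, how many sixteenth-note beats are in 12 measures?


Reasoning:
Time signature 3/16: the bottom number 16 means the sixteenth note gets one count
The top number 3 means 3 sixteenth-note beats per measure
Total = 3 × 12 measures
= 36 sixteenth-note beats


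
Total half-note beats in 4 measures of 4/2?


Working:
Time signature 4/2: the bottom number 2 means the half note gets one count
The top number 4 means 4 half-note beats per measure
Total = 4 × 4 measures
= 16 half-note beats


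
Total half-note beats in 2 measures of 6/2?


Working:
Time signature 6/2: the bottom number 2 means the half note gets one count
The top number 6 means 6 half-note beats per measure
Total = 6 × 2 measures
= 12 half-note beats


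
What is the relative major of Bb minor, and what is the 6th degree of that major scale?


Let's work it out.
The relative major shares the key signature and is a minor 3rd above the minor tonic
A minor 3rd above Bb is Db
→ relative major of Bb minor is Db major
Db major scale: Db Eb F Gb Ab Bb C
= Db major; 6th degree = Bb


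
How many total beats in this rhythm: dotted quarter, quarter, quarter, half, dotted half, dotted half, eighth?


Step by step:
Beat values:
  dotted quarter = 1.5 beats
  quarter = 1 beat
  quarter = 1 beat
  half = 2 beats
  dotted half = 3 beats
  dotted half = 3 beats
  eighth = 0.5 beats
Sum = 1.5 + 1 + 1 + 2 + 3 + 3 + 0.5
= 12 beats


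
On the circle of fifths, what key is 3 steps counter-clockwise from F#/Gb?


Each counter-clockwise step moves down a perfect 5th (= up a perfect 4th)
From F#/Gb: F#/Gb → B → E → A
= A


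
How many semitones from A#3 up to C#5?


Step by step:
Absolute semitone position = octave×12 + chromatic position
A#3: 3×12 + 10 = 46
C#5: 5×12 + 1 = 61
Difference = 61 - 46 = 15
= 15 semitones


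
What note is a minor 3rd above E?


Let's work it out.
A 3rd spans 3 letter names, so from E we land on G
A minor 3rd = 3 semitones above E
Spell G at that pitch: G
= G


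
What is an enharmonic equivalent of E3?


Working:
Enharmonic notes sound the same pitch but are spelled with different letter names
E and D## name the same pitch class
= D##3


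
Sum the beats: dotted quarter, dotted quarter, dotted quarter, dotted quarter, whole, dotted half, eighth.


Reasoning:
Beat values:
  dotted quarter = 1.5 beats
  dotted quarter = 1.5 beats
  dotted quarter = 1.5 beats
  dotted quarter = 1.5 beats
  whole = 4 beats
  dotted half = 3 beats
  eighth = 0.5 beats
Sum = 1.5 + 1.5 + 1.5 + 1.5 + 4 + 3 + 0.5
= 13.5 beats


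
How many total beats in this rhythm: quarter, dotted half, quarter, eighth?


Solution.
Beat values:
  quarter = 1 beat
  dotted half = 3 beats
  quarter = 1 beat
  eighth = 0.5 beats
Sum = 1 + 3 + 1 + 0.5
= 5.5 beats


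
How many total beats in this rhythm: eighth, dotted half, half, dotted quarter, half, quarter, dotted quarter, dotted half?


Beat values:
  eighth = 0.5 beats
  dotted half = 3 beats
  half = 2 beats
  dotted quarter = 1.5 beats
  half = 2 beats
  quarter = 1 beat
  dotted quarter = 1.5 beats
  dotted half = 3 beats
Sum = 0.5 + 3 + 2 + 1.5 + 2 + 1 + 1.5 + 3
= 14.5 beats


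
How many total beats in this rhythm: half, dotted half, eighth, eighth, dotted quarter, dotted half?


Step by step:
Beat values:
  half = 2 beats
  dotted half = 3 beats
  eighth = 0.5 beats
  eighth = 0.5 beats
  dotted quarter = 1.5 beats
  dotted half = 3 beats
Sum = 2 + 3 + 0.5 + 0.5 + 1.5 + 3
= 10.5 beats


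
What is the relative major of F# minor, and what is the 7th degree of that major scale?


The relative major shares the key signature and is a minor 3rd above the minor tonic
A minor 3rd above F# is A
→ relative major of F# minor is A major
A major scale: A B C# D E F# G#
= A major; 7th degree = G#


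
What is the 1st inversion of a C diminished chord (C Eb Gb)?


Reasoning:
Root position: C Eb Gb
1st inversion: move root up an octave
Bass note: Eb
Notes (bottom to top) = Eb Gb C


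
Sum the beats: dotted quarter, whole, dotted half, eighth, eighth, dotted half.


Step by step:
Beat values:
  dotted quarter = 1.5 beats
  whole = 4 beats
  dotted half = 3 beats
  eighth = 0.5 beats
  eighth = 0.5 beats
  dotted half = 3 beats
Sum = 1.5 + 4 + 3 + 0.5 + 0.5 + 3
= 12.5 beats


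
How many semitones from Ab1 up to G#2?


Absolute semitone position = octave×12 + chromatic position
Ab1: 1×12 + 8 = 20
G#2: 2×12 + 8 = 32
Difference = 32 - 20 = 12
= 12 semitones


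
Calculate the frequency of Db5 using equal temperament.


Working:
f = 440 × 2^(n/12) where n = semitones from A4
Db5: 4 semitones from A4
f = 440 × 2^(4/12)
f = 554.37 Hz


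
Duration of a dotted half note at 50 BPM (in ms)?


One quarter-note beat = 60000 / BPM = 60000 / 50 ms
Dotted half note = 3 × quarter note
Duration = 3 × 60000 / 50 = 180000 / 50
= 3600.0 ms


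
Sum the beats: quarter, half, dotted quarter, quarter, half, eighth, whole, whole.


Solution.
Beat values:
  quarter = 1 beat
  half = 2 beats
  dotted quarter = 1.5 beats
  quarter = 1 beat
  half = 2 beats
  eighth = 0.5 beats
  whole = 4 beats
  whole = 4 beats
Sum = 1 + 2 + 1.5 + 1 + 2 + 0.5 + 4 + 4
= 16 beats


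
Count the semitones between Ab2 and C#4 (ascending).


Let's work it out.
Absolute semitone position = octave×12 + chromatic position
Ab2: 2×12 + 8 = 32
C#4: 4×12 + 1 = 49
Difference = 49 - 32 = 17
= 17 semitones


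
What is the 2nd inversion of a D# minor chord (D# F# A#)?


Reasoning:
Root position: D# F# A#
2nd inversion: move root and 3rd up an octave
Bass note: A#
Notes (bottom to top) = A# D# F#


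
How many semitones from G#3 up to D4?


Absolute semitone position = octave×12 + chromatic position
G#3: 3×12 + 8 = 44
D4: 4×12 + 2 = 50
Difference = 50 - 44 = 6
= 6 semitones


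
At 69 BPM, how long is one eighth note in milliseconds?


Reasoning:
One quarter-note beat = 60000 / BPM = 60000 / 69 ms
Eighth note = 1/2 × quarter note
Duration = 1/2 × 60000 / 69 = 30000 / 69
= 434.8 ms


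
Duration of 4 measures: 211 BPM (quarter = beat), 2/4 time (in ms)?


Quarter-note beat duration = 60000 / 211 ms
Beats per measure (2/4) = 2
One measure = 2 × 60000 / 211 = 120000 / 211 ms
4 measures = 4 × 120000 / 211 = 480000 / 211
= 2274.9 ms


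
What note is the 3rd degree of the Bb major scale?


Step by step:
Major scale pattern: W-W-H-W-W-W-H (2-2-1-2-2-2-1 semitones)
Starting from Bb:
  Bb + 2 semitones → C
  C + 2 semitones → D
  D + 1 semitone → Eb
  Eb + 2 semitones → F
  F + 2 semitones → G
  G + 2 semitones → A
  A + 1 semitone → Bb
Scale: Bb C D Eb F G A
Degree 3 = D


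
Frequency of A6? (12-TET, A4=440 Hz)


f = 440 × 2^(n/12) where n = semitones from A4
A6: 24 semitones from A4
f = 440 × 2^(24/12)
f = 1760.00 Hz


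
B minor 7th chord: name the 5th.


Reasoning:
Minor 7th chord = root + minor 3rd + perfect 5th + minor 7th
Seventh chords stack in thirds, so the letter names are B-D-F-A
Root: B
Minor 3rd above B: D
Perfect 5th above B: F#
Minor 7th above B: A
The 5th = F#


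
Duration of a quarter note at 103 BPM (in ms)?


Let's work it out.
One quarter-note beat = 60000 / BPM = 60000 / 103 ms
Duration = 60000 / 103
= 582.5 ms


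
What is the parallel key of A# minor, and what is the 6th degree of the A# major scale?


Parallel keys share the same tonic but differ in mode
A# minor → parallel is A# major
A# major scale: A# B# C## D# E# F## G##
= A# major; 6th degree = F##


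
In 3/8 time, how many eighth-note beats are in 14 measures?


Step by step:
Time signature 3/8: the bottom number 8 means the eighth note gets one count
The top number 3 means 3 eighth-note beats per measure
Total = 3 × 14 measures
= 42 eighth-note beats


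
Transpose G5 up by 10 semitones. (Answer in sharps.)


Reasoning:
G5: chromatic position 7 in octave 5 → absolute = 5×12 + 7 = 67
Transpose up 10: 67 + 10 = 77
77 = 6×12 + 5 → F in octave 6
Result = F6


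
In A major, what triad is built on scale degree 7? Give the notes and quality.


Step by step:
A major scale: A B C# D E F# G#
Diatonic triad on degree 7 stacks scale notes 7, 2, 4: G# B D
G#→B = 3 semitones; G#→D = 6 semitones → diminished triad
= G# B D (diminished)


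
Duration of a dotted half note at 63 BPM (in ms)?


One quarter-note beat = 60000 / BPM = 60000 / 63 ms
Dotted half note = 3 × quarter note
Duration = 3 × 60000 / 63 = 180000 / 63
= 2857.1 ms


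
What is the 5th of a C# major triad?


Let's work it out.
Major triad = root + major 3rd (4 semitones) + perfect 5th (7 semitones)
A triad on C# stacks thirds, so the chord tones use letter names C-E-G
Root: C#
Major 3rd above C#: E#
Perfect 5th above C#: G#
The 5th = G#


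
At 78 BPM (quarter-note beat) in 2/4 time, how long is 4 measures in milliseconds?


Let's work it out.
Quarter-note beat duration = 60000 / 78 ms
Beats per measure (2/4) = 2
One measure = 2 × 60000 / 78 = 120000 / 78 ms
4 measures = 4 × 120000 / 78 = 480000 / 78
= 6153.8 ms


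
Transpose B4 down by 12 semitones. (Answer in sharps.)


B4: chromatic position 11 in octave 4 → absolute = 4×12 + 11 = 59
Transpose down 12: 59 - 12 = 47
47 = 3×12 + 11 → B in octave 3
Result = B3


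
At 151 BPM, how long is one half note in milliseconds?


Working:
One quarter-note beat = 60000 / BPM = 60000 / 151 ms
Half note = 2 × quarter note
Duration = 2 × 60000 / 151 = 120000 / 151
= 794.7 ms


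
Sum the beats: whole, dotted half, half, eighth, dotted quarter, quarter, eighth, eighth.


Step by step:
Beat values:
  whole = 4 beats
  dotted half = 3 beats
  half = 2 beats
  eighth = 0.5 beats
  dotted quarter = 1.5 beats
  quarter = 1 beat
  eighth = 0.5 beats
  eighth = 0.5 beats
Sum = 4 + 3 + 2 + 0.5 + 1.5 + 1 + 0.5 + 0.5
= 13 beats


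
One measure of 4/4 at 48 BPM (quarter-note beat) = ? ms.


Reasoning:
Quarter-note beat duration = 60000 / 48 ms
Beats per measure (4/4) = 4
One measure = 4 × 60000 / 48 = 240000 / 48 ms
= 5000.0 ms


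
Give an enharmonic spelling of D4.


Working:
Enharmonic notes sound the same pitch but are spelled with different letter names
D and Ebb name the same pitch class
= Ebb4


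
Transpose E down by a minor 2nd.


Solution.
minor 2nd: 2 letter names, 1 semitones
Letter: E - 1 → D
Pitch: E - 1 semitones, spelled as a D → D#
= D#


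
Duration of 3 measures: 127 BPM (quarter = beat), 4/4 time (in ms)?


Step by step:
Quarter-note beat duration = 60000 / 127 ms
Beats per measure (4/4) = 4
One measure = 4 × 60000 / 127 = 240000 / 127 ms
3 measures = 3 × 240000 / 127 = 720000 / 127
= 5669.3 ms


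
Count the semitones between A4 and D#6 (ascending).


Solution.
Absolute semitone position = octave×12 + chromatic position
A4: 4×12 + 9 = 57
D#6: 6×12 + 3 = 75
Difference = 75 - 57 = 18
= 18 semitones


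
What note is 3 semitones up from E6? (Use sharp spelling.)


Step by step:
E6: chromatic position 4 in octave 6 → absolute = 6×12 + 4 = 76
Transpose up 3: 76 + 3 = 79
79 = 6×12 + 7 → G in octave 6
Result = G6


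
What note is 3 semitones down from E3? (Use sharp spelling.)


Step by step:
E3: chromatic position 4 in octave 3 → absolute = 3×12 + 4 = 40
Transpose down 3: 40 - 3 = 37
37 = 3×12 + 1 → C# in octave 3
Result = C#3


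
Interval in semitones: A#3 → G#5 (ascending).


Absolute semitone position = octave×12 + chromatic position
A#3: 3×12 + 10 = 46
G#5: 5×12 + 8 = 68
Difference = 68 - 46 = 22
= 22 semitones


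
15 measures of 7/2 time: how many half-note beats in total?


Time signature 7/2: the bottom number 2 means the half note gets one count
The top number 7 means 7 half-note beats per measure
Total = 7 × 15 measures
= 105 half-note beats


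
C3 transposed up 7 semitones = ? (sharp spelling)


Solution.
C3: chromatic position 0 in octave 3 → absolute = 3×12 + 0 = 36
Transpose up 7: 36 + 7 = 43
43 = 3×12 + 7 → G in octave 3
Result = G3


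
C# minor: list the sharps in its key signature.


Working:
Sharp minor keys follow the circle of fifths: A(0), E(1), B(2), F#(3), C#(4), G#(5), D#(6), A#(7)
C# minor has 4 sharps
Order of sharps: F# C# G# D# A# E# B# → first 4: F#, C#, G#, D#
= F#, C#, G#, D#


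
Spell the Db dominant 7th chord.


Working:
Dominant 7th chord = root + major 3rd + perfect 5th + minor 7th
Seventh chords stack in thirds, so the letter names are D-F-A-C
Root: Db
Major 3rd above Db: F
Perfect 5th above Db: Ab
Minor 7th above Db: Cb
Chord = Db F Ab Cb


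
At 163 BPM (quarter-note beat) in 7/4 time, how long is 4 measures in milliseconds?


Reasoning:
Quarter-note beat duration = 60000 / 163 ms
Beats per measure (7/4) = 7
One measure = 7 × 60000 / 163 = 420000 / 163 ms
4 measures = 4 × 420000 / 163 = 1680000 / 163
= 10306.7 ms


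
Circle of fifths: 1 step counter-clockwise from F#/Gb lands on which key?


Reasoning:
Each counter-clockwise step moves down a perfect 5th (= up a perfect 4th)
From F#/Gb: F#/Gb → B
= B


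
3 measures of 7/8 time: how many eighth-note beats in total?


Working:
Time signature 7/8: the bottom number 8 means the eighth note gets one count
The top number 7 means 7 eighth-note beats per measure
Total = 7 × 3 measures
= 21 eighth-note beats


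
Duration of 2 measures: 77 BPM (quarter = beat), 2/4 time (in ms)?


Working:
Quarter-note beat duration = 60000 / 77 ms
Beats per measure (2/4) = 2
One measure = 2 × 60000 / 77 = 120000 / 77 ms
2 measures = 2 × 120000 / 77 = 240000 / 77
= 3116.9 ms


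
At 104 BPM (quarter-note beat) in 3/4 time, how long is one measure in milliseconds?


Quarter-note beat duration = 60000 / 104 ms
Beats per measure (3/4) = 3
One measure = 3 × 60000 / 104 = 180000 / 104 ms
= 1730.8 ms


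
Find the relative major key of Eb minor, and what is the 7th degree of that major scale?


Step by step:
The relative major shares the key signature and is a minor 3rd above the minor tonic
A minor 3rd above Eb is Gb
→ relative major of Eb minor is Gb major
Gb major scale: Gb Ab Bb Cb Db Eb F
= Gb major; 7th degree = F


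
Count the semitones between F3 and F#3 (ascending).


Absolute semitone position = octave×12 + chromatic position
F3: 3×12 + 5 = 41
F#3: 3×12 + 6 = 42
Difference = 42 - 41 = 1
= 1 semitone
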